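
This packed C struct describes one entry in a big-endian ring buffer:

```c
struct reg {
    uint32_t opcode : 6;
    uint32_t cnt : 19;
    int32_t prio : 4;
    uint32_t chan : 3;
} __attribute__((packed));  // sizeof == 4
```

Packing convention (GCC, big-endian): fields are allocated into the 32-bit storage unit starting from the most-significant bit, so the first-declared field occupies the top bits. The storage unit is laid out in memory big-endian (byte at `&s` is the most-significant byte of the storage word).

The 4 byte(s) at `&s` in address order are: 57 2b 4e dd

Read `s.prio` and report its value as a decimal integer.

-5

[0]=0x57 [1]=0x2b [2]=0x4e [3]=0xdd (big-endian) → word 0x572b4edd
opcode [26+:6] = (word>>26) & 0x3f = 21
cnt [7+:19] = (word>>7) & 0x7ffff = 415389
prio [3+:4] = (word>>3) & 0xf = 11  ←
chan [0+:3] = (word>>0) & 0x7 = 5
prio signed 4b, MSB=1: 11 - 16 = -5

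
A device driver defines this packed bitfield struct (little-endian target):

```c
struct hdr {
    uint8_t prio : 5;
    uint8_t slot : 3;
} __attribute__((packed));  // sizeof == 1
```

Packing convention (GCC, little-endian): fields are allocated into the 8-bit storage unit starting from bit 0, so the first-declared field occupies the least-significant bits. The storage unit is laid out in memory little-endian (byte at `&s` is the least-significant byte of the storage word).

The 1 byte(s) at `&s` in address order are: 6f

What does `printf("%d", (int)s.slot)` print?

[0]=0x6f (little-endian) → word 0x6f
prio [0+:5] = (word>>0) & 0x1f = 15
slot [5+:3] = (word>>5) & 0x7 = 3  ←

3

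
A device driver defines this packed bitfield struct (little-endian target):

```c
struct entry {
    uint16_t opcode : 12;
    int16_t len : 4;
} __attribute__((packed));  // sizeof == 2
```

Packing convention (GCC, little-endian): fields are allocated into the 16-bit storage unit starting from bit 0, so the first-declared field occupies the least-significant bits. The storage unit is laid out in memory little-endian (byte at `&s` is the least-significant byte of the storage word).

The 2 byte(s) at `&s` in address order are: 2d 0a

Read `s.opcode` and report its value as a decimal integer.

2605

[0]=0x2d [1]=0x0a (little-endian) → word 0x0a2d
opcode [0+:12] = (word>>0) & 0xfff = 2605  ←
len [12+:4] = (word>>12) & 0xf = 0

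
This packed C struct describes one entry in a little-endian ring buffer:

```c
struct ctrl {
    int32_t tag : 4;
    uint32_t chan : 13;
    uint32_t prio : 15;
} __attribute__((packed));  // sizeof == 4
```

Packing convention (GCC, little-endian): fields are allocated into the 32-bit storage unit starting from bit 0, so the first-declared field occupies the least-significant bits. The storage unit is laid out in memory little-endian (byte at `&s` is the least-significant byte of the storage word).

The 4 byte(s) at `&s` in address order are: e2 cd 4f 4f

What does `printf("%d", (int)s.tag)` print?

2

[0]=0xe2 [1]=0xcd [2]=0x4f [3]=0x4f (little-endian) → word 0x4f4fcde2
tag [0+:4] = (word>>0) & 0xf = 2  ←
chan [4+:13] = (word>>4) & 0x1fff = 7390
prio [17+:15] = (word>>17) & 0x7fff = 10151
tag signed 4b, MSB=0: value = 2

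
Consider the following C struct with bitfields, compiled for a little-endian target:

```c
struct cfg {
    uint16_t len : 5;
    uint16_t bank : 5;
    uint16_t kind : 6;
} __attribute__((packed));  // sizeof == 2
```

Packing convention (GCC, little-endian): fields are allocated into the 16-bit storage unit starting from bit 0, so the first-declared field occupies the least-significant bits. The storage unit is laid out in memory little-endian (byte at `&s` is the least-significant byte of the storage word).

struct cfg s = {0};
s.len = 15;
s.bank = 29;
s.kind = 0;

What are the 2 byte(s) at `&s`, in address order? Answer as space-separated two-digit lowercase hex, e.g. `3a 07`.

af 03

len (5b) val=15 bits=0xf at bit 0: 0x000f
bank (5b) val=29 bits=0x1d at bit 5: 0x03af
kind (6b) val=0 bits=0x0 at bit 10: 0x03af
word = 0x03af → little-endian bytes:
  [0]=0xaf  [1]=0x03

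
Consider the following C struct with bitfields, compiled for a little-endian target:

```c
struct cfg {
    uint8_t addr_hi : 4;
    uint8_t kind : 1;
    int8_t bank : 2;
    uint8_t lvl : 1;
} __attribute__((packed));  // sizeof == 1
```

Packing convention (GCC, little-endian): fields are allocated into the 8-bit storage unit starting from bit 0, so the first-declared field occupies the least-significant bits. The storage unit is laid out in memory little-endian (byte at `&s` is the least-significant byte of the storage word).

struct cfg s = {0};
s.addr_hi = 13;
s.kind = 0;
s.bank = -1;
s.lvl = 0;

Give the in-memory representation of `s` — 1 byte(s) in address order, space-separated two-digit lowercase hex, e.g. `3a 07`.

6d

addr_hi:4 = 13 → 0xd << 0 → word 0x0d
kind:1 = 0 → 0x0 << 4 → word 0x0d
bank:2 = -1 → 0x3 << 5 → word 0x6d
lvl:1 = 0 → 0x0 << 7 → word 0x6d
word = 0x6d → little-endian bytes:
  [0]=0x6d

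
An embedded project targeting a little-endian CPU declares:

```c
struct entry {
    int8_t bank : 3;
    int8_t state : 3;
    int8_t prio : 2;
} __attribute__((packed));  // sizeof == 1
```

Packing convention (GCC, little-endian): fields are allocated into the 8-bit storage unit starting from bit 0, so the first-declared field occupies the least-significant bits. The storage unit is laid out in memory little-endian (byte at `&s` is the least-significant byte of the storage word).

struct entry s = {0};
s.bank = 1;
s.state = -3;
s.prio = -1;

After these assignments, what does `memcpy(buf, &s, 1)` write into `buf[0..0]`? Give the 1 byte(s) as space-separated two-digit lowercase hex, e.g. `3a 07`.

bank (3b) val=1 bits=0x1 at bit 0: 0x01
state (3b) val=-3 bits=0x5 at bit 3: 0x29
prio (2b) val=-1 bits=0x3 at bit 6: 0xe9
word = 0xe9 → little-endian bytes:
  [0]=0xe9

e9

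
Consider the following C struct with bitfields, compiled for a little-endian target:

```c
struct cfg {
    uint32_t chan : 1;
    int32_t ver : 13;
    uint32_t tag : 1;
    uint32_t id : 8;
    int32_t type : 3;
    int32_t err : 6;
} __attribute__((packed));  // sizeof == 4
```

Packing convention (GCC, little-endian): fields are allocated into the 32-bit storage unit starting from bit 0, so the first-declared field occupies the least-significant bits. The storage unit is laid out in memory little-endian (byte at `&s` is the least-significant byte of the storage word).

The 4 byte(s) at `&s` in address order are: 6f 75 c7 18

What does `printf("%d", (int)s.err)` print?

6

[0]=0x6f [1]=0x75 [2]=0xc7 [3]=0x18 (little-endian) → word 0x18c7756f
chan:1 @ bit 0 → (0x18c7756f>>0)&0x1 = 0x1
ver:13 @ bit 1 → (0x18c7756f>>1)&0x1fff = 0x1ab7
tag:1 @ bit 14 → (0x18c7756f>>14)&0x1 = 0x1
id:8 @ bit 15 → (0x18c7756f>>15)&0xff = 0x8e
type:3 @ bit 23 → (0x18c7756f>>23)&0x7 = 0x1
err:6 @ bit 26 → (0x18c7756f>>26)&0x3f = 0x6  ←
err signed 6b, MSB=0: value = 6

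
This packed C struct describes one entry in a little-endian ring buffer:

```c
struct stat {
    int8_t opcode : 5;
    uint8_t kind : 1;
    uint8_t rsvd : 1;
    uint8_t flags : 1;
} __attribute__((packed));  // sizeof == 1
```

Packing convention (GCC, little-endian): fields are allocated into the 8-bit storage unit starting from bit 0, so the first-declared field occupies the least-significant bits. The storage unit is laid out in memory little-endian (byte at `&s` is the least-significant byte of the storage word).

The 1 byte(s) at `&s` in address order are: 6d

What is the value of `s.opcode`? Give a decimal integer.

[0]=0x6d (little-endian) → word 0x6d
opcode:5 @ bit 0 → (0x6d>>0)&0x1f = 0xd  ←
kind:1 @ bit 5 → (0x6d>>5)&0x1 = 0x1
rsvd:1 @ bit 6 → (0x6d>>6)&0x1 = 0x1
flags:1 @ bit 7 → (0x6d>>7)&0x1 = 0x0
opcode signed 5b, MSB=0: value = 13

13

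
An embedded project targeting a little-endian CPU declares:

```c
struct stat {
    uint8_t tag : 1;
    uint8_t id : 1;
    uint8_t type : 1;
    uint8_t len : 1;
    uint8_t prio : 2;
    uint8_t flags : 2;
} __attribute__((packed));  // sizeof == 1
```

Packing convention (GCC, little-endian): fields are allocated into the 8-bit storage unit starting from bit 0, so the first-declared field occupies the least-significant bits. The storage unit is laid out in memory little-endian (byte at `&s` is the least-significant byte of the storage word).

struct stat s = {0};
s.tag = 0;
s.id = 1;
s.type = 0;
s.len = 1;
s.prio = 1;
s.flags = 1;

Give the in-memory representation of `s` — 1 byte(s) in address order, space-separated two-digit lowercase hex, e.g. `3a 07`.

[0+:1] tag=0 & 0x1 = 0x0; word=0x00
[1+:1] id=1 & 0x1 = 0x1; word=0x02
[2+:1] type=0 & 0x1 = 0x0; word=0x02
[3+:1] len=1 & 0x1 = 0x1; word=0x0a
[4+:2] prio=1 & 0x3 = 0x1; word=0x1a
[6+:2] flags=1 & 0x3 = 0x1; word=0x5a
word = 0x5a → little-endian bytes:
  [0]=0x5a

5a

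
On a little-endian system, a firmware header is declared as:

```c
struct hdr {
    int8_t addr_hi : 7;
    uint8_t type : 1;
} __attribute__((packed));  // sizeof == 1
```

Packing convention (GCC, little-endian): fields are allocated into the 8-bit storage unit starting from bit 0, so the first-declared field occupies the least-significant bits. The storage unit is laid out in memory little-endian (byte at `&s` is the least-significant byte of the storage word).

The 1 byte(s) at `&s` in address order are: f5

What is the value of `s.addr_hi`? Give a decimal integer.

-11

[0]=0xf5 (little-endian) → word 0xf5
addr_hi [0+:7] = (word>>0) & 0x7f = 117  ←
type [7+:1] = (word>>7) & 0x1 = 1
addr_hi signed 7b, MSB=1: 117 - 128 = -11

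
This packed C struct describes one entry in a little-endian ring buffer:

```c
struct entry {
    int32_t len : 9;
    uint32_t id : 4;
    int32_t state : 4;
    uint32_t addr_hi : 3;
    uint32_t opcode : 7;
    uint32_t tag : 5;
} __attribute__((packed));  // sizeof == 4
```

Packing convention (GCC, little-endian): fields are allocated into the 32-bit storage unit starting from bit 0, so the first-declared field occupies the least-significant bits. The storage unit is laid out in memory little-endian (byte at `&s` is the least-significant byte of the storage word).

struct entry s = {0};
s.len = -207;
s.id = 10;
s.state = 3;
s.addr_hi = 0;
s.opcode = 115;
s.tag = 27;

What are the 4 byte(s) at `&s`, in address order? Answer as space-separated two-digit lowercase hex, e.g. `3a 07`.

31 75 30 df

[0+:9] len=-207 & 0x1ff = 0x131; word=0x00000131
[9+:4] id=10 & 0xf = 0xa; word=0x00001531
[13+:4] state=3 & 0xf = 0x3; word=0x00007531
[17+:3] addr_hi=0 & 0x7 = 0x0; word=0x00007531
[20+:7] opcode=115 & 0x7f = 0x73; word=0x07307531
[27+:5] tag=27 & 0x1f = 0x1b; word=0xdf307531
word = 0xdf307531 → little-endian bytes:
  [0]=0x31  [1]=0x75  [2]=0x30  [3]=0xdf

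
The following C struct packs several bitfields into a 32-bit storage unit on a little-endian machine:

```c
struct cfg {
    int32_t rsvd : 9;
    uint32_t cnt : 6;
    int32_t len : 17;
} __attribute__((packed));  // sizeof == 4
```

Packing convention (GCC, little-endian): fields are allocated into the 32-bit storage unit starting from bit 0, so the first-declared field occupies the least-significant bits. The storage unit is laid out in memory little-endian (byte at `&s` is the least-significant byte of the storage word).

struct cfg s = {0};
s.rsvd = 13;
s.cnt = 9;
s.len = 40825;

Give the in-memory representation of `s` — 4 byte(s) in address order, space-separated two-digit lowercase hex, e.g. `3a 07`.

0d 92 bc 4f

[0+:9] rsvd=13 & 0x1ff = 0xd; word=0x0000000d
[9+:6] cnt=9 & 0x3f = 0x9; word=0x0000120d
[15+:17] len=40825 & 0x1ffff = 0x9f79; word=0x4fbc920d
word = 0x4fbc920d → little-endian bytes:
  [0]=0x0d  [1]=0x92  [2]=0xbc  [3]=0x4f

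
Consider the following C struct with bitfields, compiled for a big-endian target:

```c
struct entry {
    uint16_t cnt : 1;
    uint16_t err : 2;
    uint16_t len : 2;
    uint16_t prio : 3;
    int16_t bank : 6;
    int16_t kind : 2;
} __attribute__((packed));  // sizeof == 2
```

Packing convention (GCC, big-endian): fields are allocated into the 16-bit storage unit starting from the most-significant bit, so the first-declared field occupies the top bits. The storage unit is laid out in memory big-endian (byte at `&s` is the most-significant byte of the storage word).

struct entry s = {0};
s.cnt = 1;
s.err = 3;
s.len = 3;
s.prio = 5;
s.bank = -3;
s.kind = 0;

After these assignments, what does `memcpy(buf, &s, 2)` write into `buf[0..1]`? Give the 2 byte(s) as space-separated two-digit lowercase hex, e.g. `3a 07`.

fd f4

cnt (1b) val=1 bits=0x1 at bit 15: 0x8000
err (2b) val=3 bits=0x3 at bit 13: 0xe000
len (2b) val=3 bits=0x3 at bit 11: 0xf800
prio (3b) val=5 bits=0x5 at bit 8: 0xfd00
bank (6b) val=-3 bits=0x3d at bit 2: 0xfdf4
kind (2b) val=0 bits=0x0 at bit 0: 0xfdf4
word = 0xfdf4 → big-endian bytes:
  [0]=0xfd  [1]=0xf4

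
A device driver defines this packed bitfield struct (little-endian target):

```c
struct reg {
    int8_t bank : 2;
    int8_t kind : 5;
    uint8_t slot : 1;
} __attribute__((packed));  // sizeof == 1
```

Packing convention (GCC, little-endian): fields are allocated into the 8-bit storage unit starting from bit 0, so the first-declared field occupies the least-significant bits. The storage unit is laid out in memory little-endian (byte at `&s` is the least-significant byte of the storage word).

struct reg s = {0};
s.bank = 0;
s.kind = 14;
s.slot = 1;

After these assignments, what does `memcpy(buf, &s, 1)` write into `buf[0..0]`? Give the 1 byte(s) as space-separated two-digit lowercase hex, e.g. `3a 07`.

[0+:2] bank=0 & 0x3 = 0x0; word=0x00
[2+:5] kind=14 & 0x1f = 0xe; word=0x38
[7+:1] slot=1 & 0x1 = 0x1; word=0xb8
word = 0xb8 → little-endian bytes:
  [0]=0xb8

b8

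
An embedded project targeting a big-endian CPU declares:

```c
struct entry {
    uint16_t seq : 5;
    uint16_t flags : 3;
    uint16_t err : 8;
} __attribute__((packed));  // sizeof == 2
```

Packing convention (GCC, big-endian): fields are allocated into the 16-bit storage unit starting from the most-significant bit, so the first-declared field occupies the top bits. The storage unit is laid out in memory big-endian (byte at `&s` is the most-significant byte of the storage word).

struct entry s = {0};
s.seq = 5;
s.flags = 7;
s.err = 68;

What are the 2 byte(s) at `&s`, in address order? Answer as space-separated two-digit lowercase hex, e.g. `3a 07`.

2f 44

[11+:5] seq=5 & 0x1f = 0x5; word=0x2800
[8+:3] flags=7 & 0x7 = 0x7; word=0x2f00
[0+:8] err=68 & 0xff = 0x44; word=0x2f44
word = 0x2f44 → big-endian bytes:
  [0]=0x2f  [1]=0x44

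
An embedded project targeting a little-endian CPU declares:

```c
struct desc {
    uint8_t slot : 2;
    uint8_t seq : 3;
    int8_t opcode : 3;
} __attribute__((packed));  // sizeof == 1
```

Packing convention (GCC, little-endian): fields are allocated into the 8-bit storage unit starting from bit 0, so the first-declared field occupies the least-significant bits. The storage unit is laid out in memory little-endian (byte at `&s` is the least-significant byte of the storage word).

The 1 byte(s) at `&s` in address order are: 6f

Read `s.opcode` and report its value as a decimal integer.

[0]=0x6f (little-endian) → word 0x6f
slot:2 @ bit 0 → (0x6f>>0)&0x3 = 0x3
seq:3 @ bit 2 → (0x6f>>2)&0x7 = 0x3
opcode:3 @ bit 5 → (0x6f>>5)&0x7 = 0x3  ←
opcode signed 3b, MSB=0: value = 3

3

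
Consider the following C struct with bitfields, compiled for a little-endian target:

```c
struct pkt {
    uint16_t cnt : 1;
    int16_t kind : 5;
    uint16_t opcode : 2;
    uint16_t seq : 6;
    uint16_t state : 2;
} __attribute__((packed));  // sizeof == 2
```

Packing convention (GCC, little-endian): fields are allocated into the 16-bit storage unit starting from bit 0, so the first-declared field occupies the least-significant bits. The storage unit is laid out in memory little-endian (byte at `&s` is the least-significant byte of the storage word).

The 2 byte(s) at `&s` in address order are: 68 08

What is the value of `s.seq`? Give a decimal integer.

8

[0]=0x68 [1]=0x08 (little-endian) → word 0x0868
cnt [0+:1] = (word>>0) & 0x1 = 0
kind [1+:5] = (word>>1) & 0x1f = 20
opcode [6+:2] = (word>>6) & 0x3 = 1
seq [8+:6] = (word>>8) & 0x3f = 8  ←
state [14+:2] = (word>>14) & 0x3 = 0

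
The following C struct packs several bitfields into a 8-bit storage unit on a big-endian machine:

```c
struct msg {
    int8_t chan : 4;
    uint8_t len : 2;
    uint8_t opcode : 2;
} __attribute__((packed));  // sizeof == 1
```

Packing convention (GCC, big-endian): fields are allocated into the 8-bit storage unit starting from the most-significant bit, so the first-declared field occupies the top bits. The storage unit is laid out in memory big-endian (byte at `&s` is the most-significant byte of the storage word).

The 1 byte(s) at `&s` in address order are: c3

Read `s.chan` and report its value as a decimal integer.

-4

[0]=0xc3 (big-endian) → word 0xc3
chan [4+:4] = (word>>4) & 0xf = 12  ←
len [2+:2] = (word>>2) & 0x3 = 0
opcode [0+:2] = (word>>0) & 0x3 = 3
chan signed 4b, MSB=1: 12 - 16 = -4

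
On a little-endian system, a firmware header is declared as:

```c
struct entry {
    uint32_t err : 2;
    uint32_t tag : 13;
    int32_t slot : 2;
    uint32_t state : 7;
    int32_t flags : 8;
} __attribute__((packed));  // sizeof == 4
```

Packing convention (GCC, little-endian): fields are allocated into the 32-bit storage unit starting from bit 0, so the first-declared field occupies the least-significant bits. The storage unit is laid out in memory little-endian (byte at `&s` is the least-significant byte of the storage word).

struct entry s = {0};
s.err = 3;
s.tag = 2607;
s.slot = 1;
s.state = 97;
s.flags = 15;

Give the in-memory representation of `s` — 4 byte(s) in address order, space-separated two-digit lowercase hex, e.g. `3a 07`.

bf a8 c2 0f

err (2b) val=3 bits=0x3 at bit 0: 0x00000003
tag (13b) val=2607 bits=0xa2f at bit 2: 0x000028bf
slot (2b) val=1 bits=0x1 at bit 15: 0x0000a8bf
state (7b) val=97 bits=0x61 at bit 17: 0x00c2a8bf
flags (8b) val=15 bits=0xf at bit 24: 0x0fc2a8bf
word = 0x0fc2a8bf → little-endian bytes:
  [0]=0xbf  [1]=0xa8  [2]=0xc2  [3]=0x0f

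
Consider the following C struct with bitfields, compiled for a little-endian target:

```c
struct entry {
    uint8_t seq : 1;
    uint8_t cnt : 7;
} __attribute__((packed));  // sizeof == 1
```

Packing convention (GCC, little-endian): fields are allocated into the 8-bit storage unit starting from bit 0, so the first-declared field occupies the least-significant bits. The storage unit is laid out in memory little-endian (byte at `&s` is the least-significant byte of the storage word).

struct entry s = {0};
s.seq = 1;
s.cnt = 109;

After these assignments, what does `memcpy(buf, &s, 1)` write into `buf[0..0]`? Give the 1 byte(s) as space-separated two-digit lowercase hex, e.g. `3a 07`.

[0+:1] seq=1 & 0x1 = 0x1; word=0x01
[1+:7] cnt=109 & 0x7f = 0x6d; word=0xdb
word = 0xdb → little-endian bytes:
  [0]=0xdb

db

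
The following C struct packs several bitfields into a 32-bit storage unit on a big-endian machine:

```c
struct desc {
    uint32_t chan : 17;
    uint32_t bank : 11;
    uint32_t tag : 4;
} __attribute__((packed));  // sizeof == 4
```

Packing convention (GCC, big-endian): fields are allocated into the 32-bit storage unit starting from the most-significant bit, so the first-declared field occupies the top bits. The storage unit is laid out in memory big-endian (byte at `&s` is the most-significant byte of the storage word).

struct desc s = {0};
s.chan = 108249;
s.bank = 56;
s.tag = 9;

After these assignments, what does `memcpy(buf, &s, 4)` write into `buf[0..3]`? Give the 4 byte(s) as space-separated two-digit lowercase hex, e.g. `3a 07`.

d3 6c 83 89

chan:17 = 108249 → 0x1a6d9 << 15 → word 0xd36c8000
bank:11 = 56 → 0x38 << 4 → word 0xd36c8380
tag:4 = 9 → 0x9 << 0 → word 0xd36c8389
word = 0xd36c8389 → big-endian bytes:
  [0]=0xd3  [1]=0x6c  [2]=0x83  [3]=0x89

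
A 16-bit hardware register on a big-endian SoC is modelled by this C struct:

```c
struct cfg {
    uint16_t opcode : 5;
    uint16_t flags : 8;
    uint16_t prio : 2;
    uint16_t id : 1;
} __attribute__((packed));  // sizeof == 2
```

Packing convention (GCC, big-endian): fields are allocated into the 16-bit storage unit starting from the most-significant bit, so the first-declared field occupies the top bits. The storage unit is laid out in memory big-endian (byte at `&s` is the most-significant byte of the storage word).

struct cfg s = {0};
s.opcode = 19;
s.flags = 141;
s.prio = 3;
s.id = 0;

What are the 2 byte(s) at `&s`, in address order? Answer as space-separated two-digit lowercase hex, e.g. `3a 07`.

opcode (5b) val=19 bits=0x13 at bit 11: 0x9800
flags (8b) val=141 bits=0x8d at bit 3: 0x9c68
prio (2b) val=3 bits=0x3 at bit 1: 0x9c6e
id (1b) val=0 bits=0x0 at bit 0: 0x9c6e
word = 0x9c6e → big-endian bytes:
  [0]=0x9c  [1]=0x6e

9c 6e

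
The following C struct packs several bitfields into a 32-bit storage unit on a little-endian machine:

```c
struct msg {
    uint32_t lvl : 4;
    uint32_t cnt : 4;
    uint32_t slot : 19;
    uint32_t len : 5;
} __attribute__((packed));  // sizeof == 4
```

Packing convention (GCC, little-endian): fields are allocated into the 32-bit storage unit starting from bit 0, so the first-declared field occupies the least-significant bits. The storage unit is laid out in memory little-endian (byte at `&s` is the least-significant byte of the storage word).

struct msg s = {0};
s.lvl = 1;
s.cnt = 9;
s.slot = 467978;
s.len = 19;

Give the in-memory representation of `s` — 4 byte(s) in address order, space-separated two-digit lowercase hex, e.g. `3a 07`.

91 0a 24 9f

[0+:4] lvl=1 & 0xf = 0x1; word=0x00000001
[4+:4] cnt=9 & 0xf = 0x9; word=0x00000091
[8+:19] slot=467978 & 0x7ffff = 0x7240a; word=0x07240a91
[27+:5] len=19 & 0x1f = 0x13; word=0x9f240a91
word = 0x9f240a91 → little-endian bytes:
  [0]=0x91  [1]=0x0a  [2]=0x24  [3]=0x9f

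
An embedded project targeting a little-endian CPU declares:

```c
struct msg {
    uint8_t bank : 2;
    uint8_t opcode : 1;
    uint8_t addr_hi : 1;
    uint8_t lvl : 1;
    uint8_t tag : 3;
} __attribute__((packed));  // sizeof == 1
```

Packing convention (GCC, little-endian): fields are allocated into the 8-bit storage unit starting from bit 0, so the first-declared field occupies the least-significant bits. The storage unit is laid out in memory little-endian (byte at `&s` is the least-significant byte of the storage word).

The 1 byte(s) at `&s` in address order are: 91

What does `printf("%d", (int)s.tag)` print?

[0]=0x91 (little-endian) → word 0x91
bank [0+:2] = (word>>0) & 0x3 = 1
opcode [2+:1] = (word>>2) & 0x1 = 0
addr_hi [3+:1] = (word>>3) & 0x1 = 0
lvl [4+:1] = (word>>4) & 0x1 = 1
tag [5+:3] = (word>>5) & 0x7 = 4  ←

4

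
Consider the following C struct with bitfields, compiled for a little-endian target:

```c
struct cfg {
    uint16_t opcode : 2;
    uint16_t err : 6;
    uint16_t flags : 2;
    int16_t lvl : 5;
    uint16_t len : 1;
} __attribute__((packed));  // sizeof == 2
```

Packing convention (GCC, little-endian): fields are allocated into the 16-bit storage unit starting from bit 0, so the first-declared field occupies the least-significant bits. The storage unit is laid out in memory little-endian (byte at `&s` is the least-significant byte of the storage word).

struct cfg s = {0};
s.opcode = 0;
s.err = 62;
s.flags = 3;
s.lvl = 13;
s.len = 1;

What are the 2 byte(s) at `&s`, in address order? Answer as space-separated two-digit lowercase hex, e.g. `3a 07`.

[0+:2] opcode=0 & 0x3 = 0x0; word=0x0000
[2+:6] err=62 & 0x3f = 0x3e; word=0x00f8
[8+:2] flags=3 & 0x3 = 0x3; word=0x03f8
[10+:5] lvl=13 & 0x1f = 0xd; word=0x37f8
[15+:1] len=1 & 0x1 = 0x1; word=0xb7f8
word = 0xb7f8 → little-endian bytes:
  [0]=0xf8  [1]=0xb7

f8 b7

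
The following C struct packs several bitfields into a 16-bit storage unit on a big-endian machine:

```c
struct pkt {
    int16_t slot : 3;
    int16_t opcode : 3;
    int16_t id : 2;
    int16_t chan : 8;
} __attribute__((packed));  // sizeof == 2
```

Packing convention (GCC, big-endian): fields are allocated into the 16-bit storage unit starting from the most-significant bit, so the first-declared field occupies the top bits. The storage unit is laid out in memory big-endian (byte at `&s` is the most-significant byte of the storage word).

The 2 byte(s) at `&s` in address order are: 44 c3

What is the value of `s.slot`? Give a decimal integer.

[0]=0x44 [1]=0xc3 (big-endian) → word 0x44c3
slot:3 @ bit 13 → (0x44c3>>13)&0x7 = 0x2  ←
opcode:3 @ bit 10 → (0x44c3>>10)&0x7 = 0x1
id:2 @ bit 8 → (0x44c3>>8)&0x3 = 0x0
chan:8 @ bit 0 → (0x44c3>>0)&0xff = 0xc3
slot signed 3b, MSB=0: value = 2

2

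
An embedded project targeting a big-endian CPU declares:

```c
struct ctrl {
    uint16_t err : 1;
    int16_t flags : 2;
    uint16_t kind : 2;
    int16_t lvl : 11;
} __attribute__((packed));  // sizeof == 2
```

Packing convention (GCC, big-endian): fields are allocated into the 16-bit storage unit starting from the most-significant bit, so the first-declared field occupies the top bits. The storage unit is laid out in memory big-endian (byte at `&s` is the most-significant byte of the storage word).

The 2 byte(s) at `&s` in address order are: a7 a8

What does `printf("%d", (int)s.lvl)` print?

[0]=0xa7 [1]=0xa8 (big-endian) → word 0xa7a8
err:1 @ bit 15 → (0xa7a8>>15)&0x1 = 0x1
flags:2 @ bit 13 → (0xa7a8>>13)&0x3 = 0x1
kind:2 @ bit 11 → (0xa7a8>>11)&0x3 = 0x0
lvl:11 @ bit 0 → (0xa7a8>>0)&0x7ff = 0x7a8  ←
lvl signed 11b, MSB=1: 1960 - 2048 = -88

-88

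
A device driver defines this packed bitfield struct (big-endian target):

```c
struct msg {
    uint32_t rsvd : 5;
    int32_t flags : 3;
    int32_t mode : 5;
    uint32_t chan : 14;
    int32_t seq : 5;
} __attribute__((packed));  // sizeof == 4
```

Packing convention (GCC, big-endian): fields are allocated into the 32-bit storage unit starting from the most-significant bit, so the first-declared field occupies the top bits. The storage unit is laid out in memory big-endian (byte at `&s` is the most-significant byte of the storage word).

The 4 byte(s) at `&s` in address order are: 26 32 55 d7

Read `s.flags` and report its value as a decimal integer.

-2

[0]=0x26 [1]=0x32 [2]=0x55 [3]=0xd7 (big-endian) → word 0x263255d7
rsvd [27+:5] = (word>>27) & 0x1f = 4
flags [24+:3] = (word>>24) & 0x7 = 6  ←
mode [19+:5] = (word>>19) & 0x1f = 6
chan [5+:14] = (word>>5) & 0x3fff = 4782
seq [0+:5] = (word>>0) & 0x1f = 23
flags signed 3b, MSB=1: 6 - 8 = -2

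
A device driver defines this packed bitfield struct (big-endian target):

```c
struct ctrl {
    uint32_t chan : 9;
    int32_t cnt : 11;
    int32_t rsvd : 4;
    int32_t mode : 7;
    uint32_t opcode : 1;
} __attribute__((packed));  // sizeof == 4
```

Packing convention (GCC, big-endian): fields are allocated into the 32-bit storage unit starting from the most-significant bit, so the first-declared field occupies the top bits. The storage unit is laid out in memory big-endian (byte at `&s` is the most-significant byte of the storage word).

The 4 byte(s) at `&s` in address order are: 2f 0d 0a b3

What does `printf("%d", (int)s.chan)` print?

94

[0]=0x2f [1]=0x0d [2]=0x0a [3]=0xb3 (big-endian) → word 0x2f0d0ab3
chan:9 @ bit 23 → (0x2f0d0ab3>>23)&0x1ff = 0x5e  ←
cnt:11 @ bit 12 → (0x2f0d0ab3>>12)&0x7ff = 0xd0
rsvd:4 @ bit 8 → (0x2f0d0ab3>>8)&0xf = 0xa
mode:7 @ bit 1 → (0x2f0d0ab3>>1)&0x7f = 0x59
opcode:1 @ bit 0 → (0x2f0d0ab3>>0)&0x1 = 0x1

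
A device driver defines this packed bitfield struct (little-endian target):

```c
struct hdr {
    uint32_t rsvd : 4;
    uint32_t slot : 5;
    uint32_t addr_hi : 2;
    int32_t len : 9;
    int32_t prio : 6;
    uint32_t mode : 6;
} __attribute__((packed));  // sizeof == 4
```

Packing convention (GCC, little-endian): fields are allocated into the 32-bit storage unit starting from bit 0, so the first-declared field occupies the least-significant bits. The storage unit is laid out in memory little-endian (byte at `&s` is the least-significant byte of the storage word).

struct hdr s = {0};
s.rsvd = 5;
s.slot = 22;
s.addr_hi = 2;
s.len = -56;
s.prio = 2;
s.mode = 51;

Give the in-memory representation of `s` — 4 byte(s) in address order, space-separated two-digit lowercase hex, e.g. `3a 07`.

65 45 2e cc

rsvd (4b) val=5 bits=0x5 at bit 0: 0x00000005
slot (5b) val=22 bits=0x16 at bit 4: 0x00000165
addr_hi (2b) val=2 bits=0x2 at bit 9: 0x00000565
len (9b) val=-56 bits=0x1c8 at bit 11: 0x000e4565
prio (6b) val=2 bits=0x2 at bit 20: 0x002e4565
mode (6b) val=51 bits=0x33 at bit 26: 0xcc2e4565
word = 0xcc2e4565 → little-endian bytes:
  [0]=0x65  [1]=0x45  [2]=0x2e  [3]=0xcc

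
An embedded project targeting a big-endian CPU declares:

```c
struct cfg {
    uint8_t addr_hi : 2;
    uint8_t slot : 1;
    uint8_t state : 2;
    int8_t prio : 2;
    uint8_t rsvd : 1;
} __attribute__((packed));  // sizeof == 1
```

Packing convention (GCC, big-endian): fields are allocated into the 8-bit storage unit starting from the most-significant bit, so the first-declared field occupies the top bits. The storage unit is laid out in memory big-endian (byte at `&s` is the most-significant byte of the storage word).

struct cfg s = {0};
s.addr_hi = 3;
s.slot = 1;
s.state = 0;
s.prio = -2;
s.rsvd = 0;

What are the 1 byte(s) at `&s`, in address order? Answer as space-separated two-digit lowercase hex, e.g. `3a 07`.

e4

[6+:2] addr_hi=3 & 0x3 = 0x3; word=0xc0
[5+:1] slot=1 & 0x1 = 0x1; word=0xe0
[3+:2] state=0 & 0x3 = 0x0; word=0xe0
[1+:2] prio=-2 & 0x3 = 0x2; word=0xe4
[0+:1] rsvd=0 & 0x1 = 0x0; word=0xe4
word = 0xe4 → big-endian bytes:
  [0]=0xe4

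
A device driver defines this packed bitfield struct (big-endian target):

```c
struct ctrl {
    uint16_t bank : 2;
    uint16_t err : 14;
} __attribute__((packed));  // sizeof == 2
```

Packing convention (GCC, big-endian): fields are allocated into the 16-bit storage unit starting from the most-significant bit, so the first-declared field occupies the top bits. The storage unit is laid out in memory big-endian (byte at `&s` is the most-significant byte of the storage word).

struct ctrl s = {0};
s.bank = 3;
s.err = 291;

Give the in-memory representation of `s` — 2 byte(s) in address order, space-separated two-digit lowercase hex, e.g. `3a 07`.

bank (2b) val=3 bits=0x3 at bit 14: 0xc000
err (14b) val=291 bits=0x123 at bit 0: 0xc123
word = 0xc123 → big-endian bytes:
  [0]=0xc1  [1]=0x23

c1 23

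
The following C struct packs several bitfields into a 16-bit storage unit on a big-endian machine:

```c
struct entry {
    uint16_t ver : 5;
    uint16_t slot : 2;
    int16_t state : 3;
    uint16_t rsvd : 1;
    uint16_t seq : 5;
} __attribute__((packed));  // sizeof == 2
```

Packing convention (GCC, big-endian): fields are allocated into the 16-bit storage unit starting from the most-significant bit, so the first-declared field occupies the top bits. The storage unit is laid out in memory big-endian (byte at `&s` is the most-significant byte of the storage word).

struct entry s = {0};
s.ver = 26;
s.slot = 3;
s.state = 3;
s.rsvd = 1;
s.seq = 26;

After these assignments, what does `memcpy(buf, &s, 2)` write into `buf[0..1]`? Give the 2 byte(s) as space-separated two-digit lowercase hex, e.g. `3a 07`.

ver:5 = 26 → 0x1a << 11 → word 0xd000
slot:2 = 3 → 0x3 << 9 → word 0xd600
state:3 = 3 → 0x3 << 6 → word 0xd6c0
rsvd:1 = 1 → 0x1 << 5 → word 0xd6e0
seq:5 = 26 → 0x1a << 0 → word 0xd6fa
word = 0xd6fa → big-endian bytes:
  [0]=0xd6  [1]=0xfa

d6 fa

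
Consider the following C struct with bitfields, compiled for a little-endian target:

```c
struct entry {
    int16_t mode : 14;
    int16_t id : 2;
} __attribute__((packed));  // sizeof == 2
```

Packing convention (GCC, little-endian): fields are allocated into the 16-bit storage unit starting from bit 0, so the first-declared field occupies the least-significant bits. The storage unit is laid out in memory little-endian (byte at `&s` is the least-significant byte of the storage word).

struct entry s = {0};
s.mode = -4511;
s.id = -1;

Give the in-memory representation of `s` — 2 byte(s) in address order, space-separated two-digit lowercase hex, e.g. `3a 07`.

mode:14 = -4511 → 0x2e61 << 0 → word 0x2e61
id:2 = -1 → 0x3 << 14 → word 0xee61
word = 0xee61 → little-endian bytes:
  [0]=0x61  [1]=0xee

61 ee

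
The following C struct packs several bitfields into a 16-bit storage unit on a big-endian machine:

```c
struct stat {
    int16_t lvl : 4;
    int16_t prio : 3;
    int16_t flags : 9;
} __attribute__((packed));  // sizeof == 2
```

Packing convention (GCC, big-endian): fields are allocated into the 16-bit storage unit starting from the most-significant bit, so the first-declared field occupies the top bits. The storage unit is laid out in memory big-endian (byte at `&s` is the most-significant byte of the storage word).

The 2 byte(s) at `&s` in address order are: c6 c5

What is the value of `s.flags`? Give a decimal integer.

[0]=0xc6 [1]=0xc5 (big-endian) → word 0xc6c5
lvl [12+:4] = (word>>12) & 0xf = 12
prio [9+:3] = (word>>9) & 0x7 = 3
flags [0+:9] = (word>>0) & 0x1ff = 197  ←
flags signed 9b, MSB=0: value = 197

197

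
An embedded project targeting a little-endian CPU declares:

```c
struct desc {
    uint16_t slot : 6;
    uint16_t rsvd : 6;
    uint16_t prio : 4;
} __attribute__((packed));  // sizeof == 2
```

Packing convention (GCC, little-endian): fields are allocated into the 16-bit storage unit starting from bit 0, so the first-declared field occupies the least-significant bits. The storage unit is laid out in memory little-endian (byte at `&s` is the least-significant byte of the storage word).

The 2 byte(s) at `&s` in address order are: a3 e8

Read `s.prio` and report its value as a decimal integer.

[0]=0xa3 [1]=0xe8 (little-endian) → word 0xe8a3
slot:6 @ bit 0 → (0xe8a3>>0)&0x3f = 0x23
rsvd:6 @ bit 6 → (0xe8a3>>6)&0x3f = 0x22
prio:4 @ bit 12 → (0xe8a3>>12)&0xf = 0xe  ←

14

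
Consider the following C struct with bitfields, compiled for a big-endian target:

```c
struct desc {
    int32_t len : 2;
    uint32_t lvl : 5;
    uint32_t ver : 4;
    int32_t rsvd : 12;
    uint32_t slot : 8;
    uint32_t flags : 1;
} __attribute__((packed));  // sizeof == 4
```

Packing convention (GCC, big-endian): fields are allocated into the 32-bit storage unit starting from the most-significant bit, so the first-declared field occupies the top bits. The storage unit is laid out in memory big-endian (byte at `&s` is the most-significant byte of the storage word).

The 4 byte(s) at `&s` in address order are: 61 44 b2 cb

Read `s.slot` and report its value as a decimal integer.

101

[0]=0x61 [1]=0x44 [2]=0xb2 [3]=0xcb (big-endian) → word 0x6144b2cb
len:2 @ bit 30 → (0x6144b2cb>>30)&0x3 = 0x1
lvl:5 @ bit 25 → (0x6144b2cb>>25)&0x1f = 0x10
ver:4 @ bit 21 → (0x6144b2cb>>21)&0xf = 0xa
rsvd:12 @ bit 9 → (0x6144b2cb>>9)&0xfff = 0x259
slot:8 @ bit 1 → (0x6144b2cb>>1)&0xff = 0x65  ←
flags:1 @ bit 0 → (0x6144b2cb>>0)&0x1 = 0x1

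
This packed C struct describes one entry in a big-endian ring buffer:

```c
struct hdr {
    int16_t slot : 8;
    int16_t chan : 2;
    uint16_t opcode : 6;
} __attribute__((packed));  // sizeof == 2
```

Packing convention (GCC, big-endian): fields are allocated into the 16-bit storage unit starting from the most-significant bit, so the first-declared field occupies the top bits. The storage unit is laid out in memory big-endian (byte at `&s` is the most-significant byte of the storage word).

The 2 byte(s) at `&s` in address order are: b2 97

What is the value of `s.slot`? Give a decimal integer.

[0]=0xb2 [1]=0x97 (big-endian) → word 0xb297
slot [8+:8] = (word>>8) & 0xff = 178  ←
chan [6+:2] = (word>>6) & 0x3 = 2
opcode [0+:6] = (word>>0) & 0x3f = 23
slot signed 8b, MSB=1: 178 - 256 = -78

-78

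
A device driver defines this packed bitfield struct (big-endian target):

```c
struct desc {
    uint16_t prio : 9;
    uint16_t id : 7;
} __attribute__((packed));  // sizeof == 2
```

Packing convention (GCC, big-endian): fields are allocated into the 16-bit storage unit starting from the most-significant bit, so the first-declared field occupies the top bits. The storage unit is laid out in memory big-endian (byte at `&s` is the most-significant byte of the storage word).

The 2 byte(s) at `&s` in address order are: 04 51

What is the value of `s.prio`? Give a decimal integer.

8

[0]=0x04 [1]=0x51 (big-endian) → word 0x0451
prio [7+:9] = (word>>7) & 0x1ff = 8  ←
id [0+:7] = (word>>0) & 0x7f = 81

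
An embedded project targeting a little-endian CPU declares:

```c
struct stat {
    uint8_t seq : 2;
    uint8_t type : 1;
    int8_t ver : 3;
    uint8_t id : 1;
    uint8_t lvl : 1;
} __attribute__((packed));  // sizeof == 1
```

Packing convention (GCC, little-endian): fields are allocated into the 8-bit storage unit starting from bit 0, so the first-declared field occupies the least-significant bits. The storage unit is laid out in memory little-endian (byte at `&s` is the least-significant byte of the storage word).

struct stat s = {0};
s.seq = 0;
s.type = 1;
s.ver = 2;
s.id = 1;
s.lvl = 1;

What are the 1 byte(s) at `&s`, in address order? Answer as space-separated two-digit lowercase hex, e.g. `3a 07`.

d4

seq:2 = 0 → 0x0 << 0 → word 0x00
type:1 = 1 → 0x1 << 2 → word 0x04
ver:3 = 2 → 0x2 << 3 → word 0x14
id:1 = 1 → 0x1 << 6 → word 0x54
lvl:1 = 1 → 0x1 << 7 → word 0xd4
word = 0xd4 → little-endian bytes:
  [0]=0xd4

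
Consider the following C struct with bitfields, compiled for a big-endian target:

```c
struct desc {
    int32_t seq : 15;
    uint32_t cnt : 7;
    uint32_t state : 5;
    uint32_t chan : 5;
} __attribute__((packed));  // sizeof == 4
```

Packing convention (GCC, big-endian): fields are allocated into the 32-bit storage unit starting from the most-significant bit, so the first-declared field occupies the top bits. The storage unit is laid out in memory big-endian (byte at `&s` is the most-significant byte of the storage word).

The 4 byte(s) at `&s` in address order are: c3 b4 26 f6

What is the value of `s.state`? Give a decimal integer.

23

[0]=0xc3 [1]=0xb4 [2]=0x26 [3]=0xf6 (big-endian) → word 0xc3b426f6
seq [17+:15] = (word>>17) & 0x7fff = 25050
cnt [10+:7] = (word>>10) & 0x7f = 9
state [5+:5] = (word>>5) & 0x1f = 23  ←
chan [0+:5] = (word>>0) & 0x1f = 22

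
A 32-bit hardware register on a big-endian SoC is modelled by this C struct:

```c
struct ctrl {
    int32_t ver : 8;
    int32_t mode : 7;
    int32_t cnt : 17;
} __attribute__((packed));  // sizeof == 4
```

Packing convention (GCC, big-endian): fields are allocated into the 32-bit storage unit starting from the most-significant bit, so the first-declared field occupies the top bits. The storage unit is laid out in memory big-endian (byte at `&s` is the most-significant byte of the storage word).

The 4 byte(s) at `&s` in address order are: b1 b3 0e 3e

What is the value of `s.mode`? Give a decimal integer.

-39

[0]=0xb1 [1]=0xb3 [2]=0x0e [3]=0x3e (big-endian) → word 0xb1b30e3e
ver:8 @ bit 24 → (0xb1b30e3e>>24)&0xff = 0xb1
mode:7 @ bit 17 → (0xb1b30e3e>>17)&0x7f = 0x59  ←
cnt:17 @ bit 0 → (0xb1b30e3e>>0)&0x1ffff = 0x10e3e
mode signed 7b, MSB=1: 89 - 128 = -39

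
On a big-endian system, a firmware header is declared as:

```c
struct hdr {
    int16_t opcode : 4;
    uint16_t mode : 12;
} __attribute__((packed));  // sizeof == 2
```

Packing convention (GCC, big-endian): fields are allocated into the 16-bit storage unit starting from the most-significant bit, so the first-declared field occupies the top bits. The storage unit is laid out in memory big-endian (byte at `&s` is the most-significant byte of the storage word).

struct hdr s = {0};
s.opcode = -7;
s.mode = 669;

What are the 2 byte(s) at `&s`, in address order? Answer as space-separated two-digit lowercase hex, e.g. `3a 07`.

opcode:4 = -7 → 0x9 << 12 → word 0x9000
mode:12 = 669 → 0x29d << 0 → word 0x929d
word = 0x929d → big-endian bytes:
  [0]=0x92  [1]=0x9d

92 9d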